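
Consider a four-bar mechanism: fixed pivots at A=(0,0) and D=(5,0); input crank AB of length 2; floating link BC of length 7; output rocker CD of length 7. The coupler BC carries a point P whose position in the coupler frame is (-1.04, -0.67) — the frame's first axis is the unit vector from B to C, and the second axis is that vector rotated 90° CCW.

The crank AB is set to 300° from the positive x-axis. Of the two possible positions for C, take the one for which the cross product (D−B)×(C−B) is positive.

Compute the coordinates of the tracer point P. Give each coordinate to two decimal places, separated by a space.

1.76 -2.71

A=(0,0), D=(5.00,0)
B = A + 2.00·(cos300°, sin300°) = (1.0000, -1.7321)
|BD| = 4.3589
circle(B,7.00) ∩ circle(D,7.00): a=2.1794, h=6.6521
  candidates: C₊=(0.3567,5.2383) cross=28.996; C₋=(5.6433,-6.9704) cross=-28.996
  mode + wants cross > 0 → take C=(0.3567,5.2383) (cross=28.996)
ex = (C−B)/|BC| = (-0.0919,0.9958); ey = (-0.9958,-0.0919)
P = B + -1.04·ex + -0.67·ey = (1.7627,-2.7061)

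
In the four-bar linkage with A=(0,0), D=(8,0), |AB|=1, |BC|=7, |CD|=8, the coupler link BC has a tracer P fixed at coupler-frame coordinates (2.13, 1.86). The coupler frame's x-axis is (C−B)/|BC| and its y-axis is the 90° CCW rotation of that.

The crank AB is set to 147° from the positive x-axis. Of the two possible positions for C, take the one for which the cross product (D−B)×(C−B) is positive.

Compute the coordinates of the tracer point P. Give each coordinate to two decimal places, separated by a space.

-1.18 3.35

A=(0,0), D=(8.00,0)
B = A + 1.00·(cos147°, sin147°) = (-0.8387, 0.5446)
|BD| = 8.8554
circle(B,7.00) ∩ circle(D,8.00): a=3.5808, h=6.0148
  candidates: C₊=(3.1053,6.3278) cross=53.264; C₋=(2.3654,-5.6790) cross=-53.264
  mode + wants cross > 0 → take C=(3.1053,6.3278) (cross=53.264)
ex = (C−B)/|BC| = (0.5634,0.8262); ey = (-0.8262,0.5634)
P = B + 2.13·ex + 1.86·ey = (-1.1753,3.3523)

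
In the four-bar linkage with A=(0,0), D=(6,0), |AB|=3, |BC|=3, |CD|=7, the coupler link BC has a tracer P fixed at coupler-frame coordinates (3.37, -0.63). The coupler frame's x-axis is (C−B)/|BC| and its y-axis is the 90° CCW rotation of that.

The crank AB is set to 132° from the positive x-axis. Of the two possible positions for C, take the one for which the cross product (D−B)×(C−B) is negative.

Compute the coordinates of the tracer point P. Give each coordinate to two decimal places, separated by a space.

A=(0,0), D=(6.00,0)
B = A + 3.00·(cos132°, sin132°) = (-2.0074, 2.2294)
|BD| = 8.3120
circle(B,3.00) ∩ circle(D,7.00): a=1.7498, h=2.4368
  candidates: C₊=(0.3319,4.1076) cross=20.255; C₋=(-0.9753,-0.5874) cross=-20.255
  mode - wants cross < 0 → take C=(-0.9753,-0.5874) (cross=-20.255)
ex = (C−B)/|BC| = (0.3440,-0.9390); ey = (0.9390,0.3440)
P = B + 3.37·ex + -0.63·ey = (-1.4396,-1.1516)

-1.44 -1.15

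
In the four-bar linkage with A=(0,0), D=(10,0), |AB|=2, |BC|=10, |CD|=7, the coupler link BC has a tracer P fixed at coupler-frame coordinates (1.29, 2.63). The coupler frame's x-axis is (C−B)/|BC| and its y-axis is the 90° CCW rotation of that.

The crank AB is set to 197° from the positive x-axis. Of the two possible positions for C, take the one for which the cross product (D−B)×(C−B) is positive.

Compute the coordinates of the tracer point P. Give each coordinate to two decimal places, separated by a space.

-2.55 2.27

A=(0,0), D=(10.00,0)
B = A + 2.00·(cos197°, sin197°) = (-1.9126, -0.5847)
|BD| = 11.9270
circle(B,10.00) ∩ circle(D,7.00): a=8.1015, h=5.8622
  candidates: C₊=(5.8917,5.6676) cross=69.919; C₋=(6.4665,-6.0427) cross=-69.919
  mode + wants cross > 0 → take C=(5.8917,5.6676) (cross=69.919)
ex = (C−B)/|BC| = (0.7804,0.6252); ey = (-0.6252,0.7804)
P = B + 1.29·ex + 2.63·ey = (-2.5502,2.2744)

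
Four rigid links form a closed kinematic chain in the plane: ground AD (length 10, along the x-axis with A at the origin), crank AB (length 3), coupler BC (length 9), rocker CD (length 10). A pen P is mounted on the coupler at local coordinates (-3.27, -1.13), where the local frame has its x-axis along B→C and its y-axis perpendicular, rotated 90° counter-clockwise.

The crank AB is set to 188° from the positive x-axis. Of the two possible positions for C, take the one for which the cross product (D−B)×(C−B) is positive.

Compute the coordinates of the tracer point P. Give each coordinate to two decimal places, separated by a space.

-4.09 -3.69

A=(0,0), D=(10.00,0)
B = A + 3.00·(cos188°, sin188°) = (-2.9708, -0.4175)
|BD| = 12.9775
circle(B,9.00) ∩ circle(D,10.00): a=5.7567, h=6.9181
  candidates: C₊=(2.5604,6.6822) cross=89.780; C₋=(3.0055,-7.1468) cross=-89.780
  mode + wants cross > 0 → take C=(2.5604,6.6822) (cross=89.780)
ex = (C−B)/|BC| = (0.6146,0.7889); ey = (-0.7889,0.6146)
P = B + -3.27·ex + -1.13·ey = (-4.0891,-3.6916)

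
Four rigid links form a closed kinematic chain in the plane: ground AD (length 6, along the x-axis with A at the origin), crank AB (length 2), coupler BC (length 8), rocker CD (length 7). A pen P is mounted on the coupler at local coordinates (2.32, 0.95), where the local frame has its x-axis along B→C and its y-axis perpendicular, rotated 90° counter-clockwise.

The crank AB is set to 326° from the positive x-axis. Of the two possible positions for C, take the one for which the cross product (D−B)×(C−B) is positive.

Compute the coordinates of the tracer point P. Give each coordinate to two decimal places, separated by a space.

A=(0,0), D=(6.00,0)
B = A + 2.00·(cos326°, sin326°) = (1.6581, -1.1184)
|BD| = 4.4836
circle(B,8.00) ∩ circle(D,7.00): a=3.9146, h=6.9768
  candidates: C₊=(3.7086,6.6144) cross=31.282; C₋=(7.1892,-6.8982) cross=-31.282
  mode + wants cross > 0 → take C=(3.7086,6.6144) (cross=31.282)
ex = (C−B)/|BC| = (0.2563,0.9666); ey = (-0.9666,0.2563)
P = B + 2.32·ex + 0.95·ey = (1.3345,1.3676)

1.33 1.37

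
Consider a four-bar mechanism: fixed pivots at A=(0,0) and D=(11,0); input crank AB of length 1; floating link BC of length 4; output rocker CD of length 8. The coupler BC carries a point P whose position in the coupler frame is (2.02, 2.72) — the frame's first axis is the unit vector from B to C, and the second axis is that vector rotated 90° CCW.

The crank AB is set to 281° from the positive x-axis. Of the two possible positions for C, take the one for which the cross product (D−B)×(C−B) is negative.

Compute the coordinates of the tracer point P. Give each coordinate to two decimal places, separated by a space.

3.33 0.29

A=(0,0), D=(11.00,0)
B = A + 1.00·(cos281°, sin281°) = (0.1908, -0.9816)
|BD| = 10.8537
circle(B,4.00) ∩ circle(D,8.00): a=3.2156, h=2.3791
  candidates: C₊=(3.1781,1.6785) cross=25.821; C₋=(3.6084,-3.0601) cross=-25.821
  mode - wants cross < 0 → take C=(3.6084,-3.0601) (cross=-25.821)
ex = (C−B)/|BC| = (0.8544,-0.5196); ey = (0.5196,0.8544)
P = B + 2.02·ex + 2.72·ey = (3.3301,0.2927)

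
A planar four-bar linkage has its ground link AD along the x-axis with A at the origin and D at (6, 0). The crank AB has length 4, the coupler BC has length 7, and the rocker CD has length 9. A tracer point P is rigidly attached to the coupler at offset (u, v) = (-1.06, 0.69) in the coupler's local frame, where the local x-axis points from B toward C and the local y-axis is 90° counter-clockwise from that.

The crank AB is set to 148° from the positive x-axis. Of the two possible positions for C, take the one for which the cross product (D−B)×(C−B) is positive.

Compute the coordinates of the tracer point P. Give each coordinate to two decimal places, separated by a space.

A=(0,0), D=(6.00,0)
B = A + 4.00·(cos148°, sin148°) = (-3.3922, 2.1197)
|BD| = 9.6284
circle(B,7.00) ∩ circle(D,9.00): a=3.1525, h=6.2500
  candidates: C₊=(1.0588,7.5223) cross=60.177; C₋=(-1.6930,-4.6710) cross=-60.177
  mode + wants cross > 0 → take C=(1.0588,7.5223) (cross=60.177)
ex = (C−B)/|BC| = (0.6359,0.7718); ey = (-0.7718,0.6359)
P = B + -1.06·ex + 0.69·ey = (-4.5987,1.7403)

-4.60 1.74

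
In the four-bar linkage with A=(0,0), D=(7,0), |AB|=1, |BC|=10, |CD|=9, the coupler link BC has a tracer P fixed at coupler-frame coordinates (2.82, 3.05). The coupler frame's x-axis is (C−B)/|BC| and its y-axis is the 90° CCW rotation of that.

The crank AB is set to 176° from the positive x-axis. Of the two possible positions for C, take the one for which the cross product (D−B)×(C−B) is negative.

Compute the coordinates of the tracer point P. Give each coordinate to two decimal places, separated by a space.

A=(0,0), D=(7.00,0)
B = A + 1.00·(cos176°, sin176°) = (-0.9976, 0.0698)
|BD| = 7.9979
circle(B,10.00) ∩ circle(D,9.00): a=5.1868, h=8.5497
  candidates: C₊=(4.2636,8.5739) cross=68.379; C₋=(4.1144,-8.5249) cross=-68.379
  mode - wants cross < 0 → take C=(4.1144,-8.5249) (cross=-68.379)
ex = (C−B)/|BC| = (0.5112,-0.8595); ey = (0.8595,0.5112)
P = B + 2.82·ex + 3.05·ey = (3.0654,-0.7948)

3.07 -0.79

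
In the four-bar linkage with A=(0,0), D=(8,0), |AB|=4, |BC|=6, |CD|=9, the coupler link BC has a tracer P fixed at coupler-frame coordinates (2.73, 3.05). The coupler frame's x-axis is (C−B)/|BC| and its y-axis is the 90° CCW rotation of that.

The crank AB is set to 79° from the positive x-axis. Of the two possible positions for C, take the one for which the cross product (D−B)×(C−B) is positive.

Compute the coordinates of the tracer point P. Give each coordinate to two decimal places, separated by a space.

A=(0,0), D=(8.00,0)
B = A + 4.00·(cos79°, sin79°) = (0.7632, 3.9265)
|BD| = 8.2334
circle(B,6.00) ∩ circle(D,9.00): a=1.3839, h=5.8382
  candidates: C₊=(4.7639,8.3981) cross=48.068; C₋=(-0.8046,-1.8650) cross=-48.068
  mode + wants cross > 0 → take C=(4.7639,8.3981) (cross=48.068)
ex = (C−B)/|BC| = (0.6668,0.7453); ey = (-0.7453,0.6668)
P = B + 2.73·ex + 3.05·ey = (0.3105,7.9947)

0.31 7.99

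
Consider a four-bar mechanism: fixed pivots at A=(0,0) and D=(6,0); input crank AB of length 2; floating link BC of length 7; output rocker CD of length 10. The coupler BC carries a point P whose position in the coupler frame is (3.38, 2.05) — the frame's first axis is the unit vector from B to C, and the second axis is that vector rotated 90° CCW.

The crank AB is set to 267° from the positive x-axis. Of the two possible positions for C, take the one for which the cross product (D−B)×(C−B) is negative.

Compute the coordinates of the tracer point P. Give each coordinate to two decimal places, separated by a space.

A=(0,0), D=(6.00,0)
B = A + 2.00·(cos267°, sin267°) = (-0.1047, -1.9973)
|BD| = 6.4231
circle(B,7.00) ∩ circle(D,10.00): a=-0.7585, h=6.9588
  candidates: C₊=(-2.9894,4.3807) cross=44.697; C₋=(1.3383,-8.8469) cross=-44.697
  mode - wants cross < 0 → take C=(1.3383,-8.8469) (cross=-44.697)
ex = (C−B)/|BC| = (0.2061,-0.9785); ey = (0.9785,0.2061)
P = B + 3.38·ex + 2.05·ey = (2.5980,-4.8821)

2.60 -4.88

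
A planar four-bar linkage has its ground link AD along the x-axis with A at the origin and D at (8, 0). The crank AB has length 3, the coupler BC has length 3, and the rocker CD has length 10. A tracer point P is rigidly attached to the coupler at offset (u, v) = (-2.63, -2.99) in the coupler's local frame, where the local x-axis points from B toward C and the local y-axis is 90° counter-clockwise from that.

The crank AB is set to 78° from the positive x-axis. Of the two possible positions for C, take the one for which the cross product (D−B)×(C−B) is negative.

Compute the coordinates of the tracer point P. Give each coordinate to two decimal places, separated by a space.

1.25 6.87

A=(0,0), D=(8.00,0)
B = A + 3.00·(cos78°, sin78°) = (0.6237, 2.9344)
|BD| = 7.9385
circle(B,3.00) ∩ circle(D,10.00): a=-1.7623, h=2.4278
  candidates: C₊=(-0.1163,5.8417) cross=19.273; C₋=(-1.9112,1.3300) cross=-19.273
  mode - wants cross < 0 → take C=(-1.9112,1.3300) (cross=-19.273)
ex = (C−B)/|BC| = (-0.8450,-0.5348); ey = (0.5348,-0.8450)
P = B + -2.63·ex + -2.99·ey = (1.2469,6.8675)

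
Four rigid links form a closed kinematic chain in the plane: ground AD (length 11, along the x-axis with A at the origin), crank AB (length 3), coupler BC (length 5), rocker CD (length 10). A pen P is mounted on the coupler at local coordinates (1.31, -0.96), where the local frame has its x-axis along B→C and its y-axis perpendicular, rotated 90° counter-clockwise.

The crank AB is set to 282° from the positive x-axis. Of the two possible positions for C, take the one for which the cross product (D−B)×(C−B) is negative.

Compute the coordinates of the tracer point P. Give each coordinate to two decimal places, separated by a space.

A=(0,0), D=(11.00,0)
B = A + 3.00·(cos282°, sin282°) = (0.6237, -2.9344)
|BD| = 10.7832
circle(B,5.00) ∩ circle(D,10.00): a=1.9140, h=4.6192
  candidates: C₊=(1.2085,2.0312) cross=49.809; C₋=(3.7225,-6.8584) cross=-49.809
  mode - wants cross < 0 → take C=(3.7225,-6.8584) (cross=-49.809)
ex = (C−B)/|BC| = (0.6198,-0.7848); ey = (0.7848,0.6198)
P = B + 1.31·ex + -0.96·ey = (0.6822,-4.5575)

0.68 -4.56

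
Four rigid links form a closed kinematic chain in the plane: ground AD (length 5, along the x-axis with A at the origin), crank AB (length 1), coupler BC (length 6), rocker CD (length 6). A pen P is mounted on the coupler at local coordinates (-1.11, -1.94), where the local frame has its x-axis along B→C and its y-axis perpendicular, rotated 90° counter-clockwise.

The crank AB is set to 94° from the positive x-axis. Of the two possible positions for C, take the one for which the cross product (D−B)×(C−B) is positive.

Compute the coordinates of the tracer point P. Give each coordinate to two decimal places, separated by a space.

0.82 -1.05

A=(0,0), D=(5.00,0)
B = A + 1.00·(cos94°, sin94°) = (-0.0698, 0.9976)
|BD| = 5.1670
circle(B,6.00) ∩ circle(D,6.00): a=2.5835, h=5.4153
  candidates: C₊=(3.5106,5.8122) cross=27.981; C₋=(1.4196,-4.8146) cross=-27.981
  mode + wants cross > 0 → take C=(3.5106,5.8122) (cross=27.981)
ex = (C−B)/|BC| = (0.5967,0.8024); ey = (-0.8024,0.5967)
P = B + -1.11·ex + -1.94·ey = (0.8246,-1.0508)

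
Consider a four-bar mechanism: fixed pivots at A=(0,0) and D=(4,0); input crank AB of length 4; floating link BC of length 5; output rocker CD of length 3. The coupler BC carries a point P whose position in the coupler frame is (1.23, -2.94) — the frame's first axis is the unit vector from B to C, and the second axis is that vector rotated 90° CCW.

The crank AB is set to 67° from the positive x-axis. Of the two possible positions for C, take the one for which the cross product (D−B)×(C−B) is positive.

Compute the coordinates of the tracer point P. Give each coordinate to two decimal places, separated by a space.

A=(0,0), D=(4.00,0)
B = A + 4.00·(cos67°, sin67°) = (1.5629, 3.6820)
|BD| = 4.4155
circle(B,5.00) ∩ circle(D,3.00): a=4.0195, h=2.9738
  candidates: C₊=(6.2612,1.9715) cross=13.131; C₋=(1.3017,-1.3112) cross=-13.131
  mode + wants cross > 0 → take C=(6.2612,1.9715) (cross=13.131)
ex = (C−B)/|BC| = (0.9397,-0.3421); ey = (0.3421,0.9397)
P = B + 1.23·ex + -2.94·ey = (1.7129,0.4986)

1.71 0.50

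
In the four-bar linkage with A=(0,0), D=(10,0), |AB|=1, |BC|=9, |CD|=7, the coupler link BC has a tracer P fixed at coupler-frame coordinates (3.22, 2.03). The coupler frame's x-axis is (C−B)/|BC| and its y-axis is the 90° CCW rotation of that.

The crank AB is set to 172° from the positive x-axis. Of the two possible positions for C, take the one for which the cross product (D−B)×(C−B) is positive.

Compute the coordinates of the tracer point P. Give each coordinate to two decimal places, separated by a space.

0.25 3.74

A=(0,0), D=(10.00,0)
B = A + 1.00·(cos172°, sin172°) = (-0.9903, 0.1392)
|BD| = 10.9911
circle(B,9.00) ∩ circle(D,7.00): a=6.9513, h=5.7166
  candidates: C₊=(6.0329,5.7673) cross=62.832; C₋=(5.8881,-5.6650) cross=-62.832
  mode + wants cross > 0 → take C=(6.0329,5.7673) (cross=62.832)
ex = (C−B)/|BC| = (0.7803,0.6253); ey = (-0.6253,0.7803)
P = B + 3.22·ex + 2.03·ey = (0.2530,3.7369)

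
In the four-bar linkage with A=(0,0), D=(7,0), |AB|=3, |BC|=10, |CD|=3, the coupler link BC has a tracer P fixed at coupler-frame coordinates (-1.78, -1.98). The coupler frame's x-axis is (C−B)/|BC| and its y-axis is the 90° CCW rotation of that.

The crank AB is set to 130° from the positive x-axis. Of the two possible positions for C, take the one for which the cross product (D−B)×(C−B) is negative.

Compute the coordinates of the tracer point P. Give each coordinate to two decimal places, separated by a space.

-4.48 1.55

A=(0,0), D=(7.00,0)
B = A + 3.00·(cos130°, sin130°) = (-1.9284, 2.2981)
|BD| = 9.2194
circle(B,10.00) ∩ circle(D,3.00): a=9.5449, h=2.9823
  candidates: C₊=(8.0587,2.8070) cross=27.495; C₋=(6.5719,-2.9693) cross=-27.495
  mode - wants cross < 0 → take C=(6.5719,-2.9693) (cross=-27.495)
ex = (C−B)/|BC| = (0.8500,-0.5267); ey = (0.5267,0.8500)
P = B + -1.78·ex + -1.98·ey = (-4.4844,1.5527)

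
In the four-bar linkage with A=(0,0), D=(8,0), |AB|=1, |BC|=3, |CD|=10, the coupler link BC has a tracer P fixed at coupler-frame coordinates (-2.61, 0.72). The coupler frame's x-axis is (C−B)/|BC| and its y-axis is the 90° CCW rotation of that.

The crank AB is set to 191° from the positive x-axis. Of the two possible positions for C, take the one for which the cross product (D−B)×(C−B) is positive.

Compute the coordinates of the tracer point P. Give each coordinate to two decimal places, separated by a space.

A=(0,0), D=(8.00,0)
B = A + 1.00·(cos191°, sin191°) = (-0.9816, -0.1908)
|BD| = 8.9837
circle(B,3.00) ∩ circle(D,10.00): a=-0.5729, h=2.9448
  candidates: C₊=(-1.6170,2.7411) cross=26.455; C₋=(-1.4919,-3.1471) cross=-26.455
  mode + wants cross > 0 → take C=(-1.6170,2.7411) (cross=26.455)
ex = (C−B)/|BC| = (-0.2118,0.9773); ey = (-0.9773,-0.2118)
P = B + -2.61·ex + 0.72·ey = (-1.1325,-2.8941)

-1.13 -2.89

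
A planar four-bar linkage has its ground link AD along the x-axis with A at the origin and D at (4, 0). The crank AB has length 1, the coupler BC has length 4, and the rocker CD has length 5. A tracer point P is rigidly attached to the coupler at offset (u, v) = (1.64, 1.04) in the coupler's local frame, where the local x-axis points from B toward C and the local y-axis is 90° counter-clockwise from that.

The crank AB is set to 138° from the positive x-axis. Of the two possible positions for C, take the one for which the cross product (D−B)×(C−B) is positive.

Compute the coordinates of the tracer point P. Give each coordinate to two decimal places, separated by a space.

-0.85 2.61

A=(0,0), D=(4.00,0)
B = A + 1.00·(cos138°, sin138°) = (-0.7431, 0.6691)
|BD| = 4.7901
circle(B,4.00) ∩ circle(D,5.00): a=1.4556, h=3.7257
  candidates: C₊=(1.2187,4.1550) cross=17.847; C₋=(0.1778,-3.2234) cross=-17.847
  mode + wants cross > 0 → take C=(1.2187,4.1550) (cross=17.847)
ex = (C−B)/|BC| = (0.4904,0.8715); ey = (-0.8715,0.4904)
P = B + 1.64·ex + 1.04·ey = (-0.8451,2.6084)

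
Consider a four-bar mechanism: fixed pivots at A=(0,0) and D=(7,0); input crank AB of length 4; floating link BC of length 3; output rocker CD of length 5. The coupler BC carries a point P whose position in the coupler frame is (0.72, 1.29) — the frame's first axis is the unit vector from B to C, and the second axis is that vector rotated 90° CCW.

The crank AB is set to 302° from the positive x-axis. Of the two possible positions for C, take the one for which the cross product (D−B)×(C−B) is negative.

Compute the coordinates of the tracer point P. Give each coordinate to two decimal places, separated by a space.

3.28 -2.47

A=(0,0), D=(7.00,0)
B = A + 4.00·(cos302°, sin302°) = (2.1197, -3.3922)
|BD| = 5.9434
circle(B,3.00) ∩ circle(D,5.00): a=1.6257, h=2.5213
  candidates: C₊=(2.0155,-0.3940) cross=14.985; C₋=(4.8936,-4.5347) cross=-14.985
  mode - wants cross < 0 → take C=(4.8936,-4.5347) (cross=-14.985)
ex = (C−B)/|BC| = (0.9246,-0.3808); ey = (0.3808,0.9246)
P = B + 0.72·ex + 1.29·ey = (3.2767,-2.4736)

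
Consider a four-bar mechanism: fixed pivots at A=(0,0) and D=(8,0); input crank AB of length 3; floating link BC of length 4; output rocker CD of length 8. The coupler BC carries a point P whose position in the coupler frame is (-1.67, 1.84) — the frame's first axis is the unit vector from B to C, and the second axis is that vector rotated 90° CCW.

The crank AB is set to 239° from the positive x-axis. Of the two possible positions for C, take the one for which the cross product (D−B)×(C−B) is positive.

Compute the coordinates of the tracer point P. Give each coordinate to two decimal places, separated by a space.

A=(0,0), D=(8.00,0)
B = A + 3.00·(cos239°, sin239°) = (-1.5451, -2.5715)
|BD| = 9.8854
circle(B,4.00) ∩ circle(D,8.00): a=2.5149, h=3.1105
  candidates: C₊=(0.0741,1.0861) cross=30.749; C₋=(1.6923,-4.9207) cross=-30.749
  mode + wants cross > 0 → take C=(0.0741,1.0861) (cross=30.749)
ex = (C−B)/|BC| = (0.4048,0.9144); ey = (-0.9144,0.4048)
P = B + -1.67·ex + 1.84·ey = (-3.9036,-3.3537)

-3.90 -3.35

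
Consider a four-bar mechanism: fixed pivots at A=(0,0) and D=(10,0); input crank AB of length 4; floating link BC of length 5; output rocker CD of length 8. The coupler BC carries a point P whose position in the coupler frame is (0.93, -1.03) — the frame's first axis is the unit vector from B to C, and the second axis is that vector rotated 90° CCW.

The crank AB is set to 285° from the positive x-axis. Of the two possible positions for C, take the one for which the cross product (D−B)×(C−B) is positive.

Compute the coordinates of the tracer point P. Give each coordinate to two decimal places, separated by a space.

A=(0,0), D=(10.00,0)
B = A + 4.00·(cos285°, sin285°) = (1.0353, -3.8637)
|BD| = 9.7619
circle(B,5.00) ∩ circle(D,8.00): a=2.8834, h=4.0849
  candidates: C₊=(2.0664,1.0288) cross=39.876; C₋=(5.3000,-6.4738) cross=-39.876
  mode + wants cross > 0 → take C=(2.0664,1.0288) (cross=39.876)
ex = (C−B)/|BC| = (0.2062,0.9785); ey = (-0.9785,0.2062)
P = B + 0.93·ex + -1.03·ey = (2.2349,-3.1661)

2.23 -3.17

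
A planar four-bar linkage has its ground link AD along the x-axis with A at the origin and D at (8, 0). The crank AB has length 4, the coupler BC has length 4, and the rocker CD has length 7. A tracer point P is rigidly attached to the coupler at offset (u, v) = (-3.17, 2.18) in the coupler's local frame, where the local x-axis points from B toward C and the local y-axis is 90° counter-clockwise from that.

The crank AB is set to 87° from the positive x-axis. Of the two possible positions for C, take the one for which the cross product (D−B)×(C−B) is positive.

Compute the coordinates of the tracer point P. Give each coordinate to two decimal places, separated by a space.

-3.58 4.68

A=(0,0), D=(8.00,0)
B = A + 4.00·(cos87°, sin87°) = (0.2093, 3.9945)
|BD| = 8.7550
circle(B,4.00) ∩ circle(D,7.00): a=2.4929, h=3.1282
  candidates: C₊=(3.8549,5.6407) cross=27.387; C₋=(1.0004,0.0735) cross=-27.387
  mode + wants cross > 0 → take C=(3.8549,5.6407) (cross=27.387)
ex = (C−B)/|BC| = (0.9114,0.4116); ey = (-0.4116,0.9114)
P = B + -3.17·ex + 2.18·ey = (-3.5769,4.6767)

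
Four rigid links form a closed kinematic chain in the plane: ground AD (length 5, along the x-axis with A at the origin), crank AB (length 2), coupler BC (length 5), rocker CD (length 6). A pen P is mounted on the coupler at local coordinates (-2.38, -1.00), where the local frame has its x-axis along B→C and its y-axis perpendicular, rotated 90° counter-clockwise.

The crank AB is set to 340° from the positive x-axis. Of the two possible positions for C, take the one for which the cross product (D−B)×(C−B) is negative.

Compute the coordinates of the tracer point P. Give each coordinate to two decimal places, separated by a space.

A=(0,0), D=(5.00,0)
B = A + 2.00·(cos340°, sin340°) = (1.8794, -0.6840)
|BD| = 3.1947
circle(B,5.00) ∩ circle(D,6.00): a=-0.1242, h=4.9985
  candidates: C₊=(0.6878,4.1719) cross=15.969; C₋=(2.8283,-5.5932) cross=-15.969
  mode - wants cross < 0 → take C=(2.8283,-5.5932) (cross=-15.969)
ex = (C−B)/|BC| = (0.1898,-0.9818); ey = (0.9818,0.1898)
P = B + -2.38·ex + -1.00·ey = (0.4459,1.4629)

0.45 1.46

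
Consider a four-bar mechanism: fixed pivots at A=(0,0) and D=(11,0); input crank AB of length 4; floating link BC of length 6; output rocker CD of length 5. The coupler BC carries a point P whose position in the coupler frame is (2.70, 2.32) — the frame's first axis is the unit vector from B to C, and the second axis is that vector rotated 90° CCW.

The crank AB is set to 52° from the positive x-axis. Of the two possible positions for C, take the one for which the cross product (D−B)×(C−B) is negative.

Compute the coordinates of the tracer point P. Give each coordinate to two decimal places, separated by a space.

5.96 2.51

A=(0,0), D=(11.00,0)
B = A + 4.00·(cos52°, sin52°) = (2.4626, 3.1520)
|BD| = 9.1006
circle(B,6.00) ∩ circle(D,5.00): a=5.1547, h=3.0707
  candidates: C₊=(8.3618,4.2474) cross=27.946; C₋=(6.2347,-1.5140) cross=-27.946
  mode - wants cross < 0 → take C=(6.2347,-1.5140) (cross=-27.946)
ex = (C−B)/|BC| = (0.6287,-0.7777); ey = (0.7777,0.6287)
P = B + 2.70·ex + 2.32·ey = (5.9643,2.5109)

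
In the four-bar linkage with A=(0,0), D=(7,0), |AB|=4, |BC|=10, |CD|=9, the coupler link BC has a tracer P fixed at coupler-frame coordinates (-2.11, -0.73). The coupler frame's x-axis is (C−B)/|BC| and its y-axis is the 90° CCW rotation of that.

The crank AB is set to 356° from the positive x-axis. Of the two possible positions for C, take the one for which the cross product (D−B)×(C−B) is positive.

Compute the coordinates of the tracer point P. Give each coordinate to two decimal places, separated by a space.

A=(0,0), D=(7.00,0)
B = A + 4.00·(cos356°, sin356°) = (3.9903, -0.2790)
|BD| = 3.0227
circle(B,10.00) ∩ circle(D,9.00): a=4.6543, h=8.8509
  candidates: C₊=(7.8076,8.9637) cross=26.753; C₋=(9.4417,-8.6625) cross=-26.753
  mode + wants cross > 0 → take C=(7.8076,8.9637) (cross=26.753)
ex = (C−B)/|BC| = (0.3817,0.9243); ey = (-0.9243,0.3817)
P = B + -2.11·ex + -0.73·ey = (3.8595,-2.5079)

3.86 -2.51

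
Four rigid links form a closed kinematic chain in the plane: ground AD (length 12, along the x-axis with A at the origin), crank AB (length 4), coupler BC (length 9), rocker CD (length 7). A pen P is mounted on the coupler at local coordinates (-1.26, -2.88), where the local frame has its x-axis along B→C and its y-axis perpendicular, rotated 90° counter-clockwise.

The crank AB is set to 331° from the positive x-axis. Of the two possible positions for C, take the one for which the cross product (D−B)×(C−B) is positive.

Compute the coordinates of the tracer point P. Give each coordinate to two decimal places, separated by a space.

A=(0,0), D=(12.00,0)
B = A + 4.00·(cos331°, sin331°) = (3.4985, -1.9392)
|BD| = 8.7199
circle(B,9.00) ∩ circle(D,7.00): a=6.1948, h=6.5287
  candidates: C₊=(8.0862,5.8037) cross=56.930; C₋=(10.9901,-6.9268) cross=-56.930
  mode + wants cross > 0 → take C=(8.0862,5.8037) (cross=56.930)
ex = (C−B)/|BC| = (0.5098,0.8603); ey = (-0.8603,0.5098)
P = B + -1.26·ex + -2.88·ey = (5.3339,-4.4913)

5.33 -4.49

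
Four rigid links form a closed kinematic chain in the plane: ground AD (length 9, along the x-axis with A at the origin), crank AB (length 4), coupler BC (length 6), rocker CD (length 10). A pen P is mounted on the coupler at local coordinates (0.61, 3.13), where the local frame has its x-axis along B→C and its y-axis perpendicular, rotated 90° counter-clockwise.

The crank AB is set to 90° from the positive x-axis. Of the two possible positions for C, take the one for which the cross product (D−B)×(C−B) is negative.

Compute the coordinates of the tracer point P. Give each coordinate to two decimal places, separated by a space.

A=(0,0), D=(9.00,0)
B = A + 4.00·(cos90°, sin90°) = (0.0000, 4.0000)
|BD| = 9.8489
circle(B,6.00) ∩ circle(D,10.00): a=1.6753, h=5.7614
  candidates: C₊=(3.8708,8.5844) cross=56.743; C₋=(-0.8090,-1.9452) cross=-56.743
  mode - wants cross < 0 → take C=(-0.8090,-1.9452) (cross=-56.743)
ex = (C−B)/|BC| = (-0.1348,-0.9909); ey = (0.9909,-0.1348)
P = B + 0.61·ex + 3.13·ey = (3.0192,2.9736)

3.02 2.97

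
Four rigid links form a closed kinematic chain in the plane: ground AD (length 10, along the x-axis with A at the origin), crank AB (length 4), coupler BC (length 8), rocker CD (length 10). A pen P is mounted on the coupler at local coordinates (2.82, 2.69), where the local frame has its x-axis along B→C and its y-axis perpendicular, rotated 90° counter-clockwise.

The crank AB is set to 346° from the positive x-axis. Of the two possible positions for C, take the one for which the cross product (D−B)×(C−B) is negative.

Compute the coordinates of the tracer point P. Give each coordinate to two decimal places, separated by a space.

A=(0,0), D=(10.00,0)
B = A + 4.00·(cos346°, sin346°) = (3.8812, -0.9677)
|BD| = 6.1949
circle(B,8.00) ∩ circle(D,10.00): a=0.1918, h=7.9977
  candidates: C₊=(2.8213,6.9618) cross=49.545; C₋=(5.3199,-8.8372) cross=-49.545
  mode - wants cross < 0 → take C=(5.3199,-8.8372) (cross=-49.545)
ex = (C−B)/|BC| = (0.1798,-0.9837); ey = (0.9837,0.1798)
P = B + 2.82·ex + 2.69·ey = (7.0345,-3.2579)

7.03 -3.26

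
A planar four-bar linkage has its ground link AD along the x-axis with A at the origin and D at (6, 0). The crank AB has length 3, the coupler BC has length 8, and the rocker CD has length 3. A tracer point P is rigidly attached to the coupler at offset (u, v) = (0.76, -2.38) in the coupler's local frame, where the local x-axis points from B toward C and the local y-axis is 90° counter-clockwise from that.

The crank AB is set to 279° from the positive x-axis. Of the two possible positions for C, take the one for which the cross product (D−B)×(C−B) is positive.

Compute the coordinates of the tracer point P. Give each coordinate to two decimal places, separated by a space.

2.75 -3.99

A=(0,0), D=(6.00,0)
B = A + 3.00·(cos279°, sin279°) = (0.4693, -2.9631)
|BD| = 6.2744
circle(B,8.00) ∩ circle(D,3.00): a=7.5201, h=2.7292
  candidates: C₊=(5.8092,2.9939) cross=17.124; C₋=(8.3868,-1.8174) cross=-17.124
  mode + wants cross > 0 → take C=(5.8092,2.9939) (cross=17.124)
ex = (C−B)/|BC| = (0.6675,0.7446); ey = (-0.7446,0.6675)
P = B + 0.76·ex + -2.38·ey = (2.7488,-3.9858)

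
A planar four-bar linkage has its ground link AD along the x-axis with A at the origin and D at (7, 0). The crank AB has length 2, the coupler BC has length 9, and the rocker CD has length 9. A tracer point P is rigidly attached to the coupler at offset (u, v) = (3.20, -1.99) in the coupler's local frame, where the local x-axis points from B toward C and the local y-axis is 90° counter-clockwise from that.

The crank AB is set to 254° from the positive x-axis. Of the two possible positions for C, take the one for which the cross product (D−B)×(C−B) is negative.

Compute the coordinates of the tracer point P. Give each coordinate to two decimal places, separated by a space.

A=(0,0), D=(7.00,0)
B = A + 2.00·(cos254°, sin254°) = (-0.5513, -1.9225)
|BD| = 7.7922
circle(B,9.00) ∩ circle(D,9.00): a=3.8961, h=8.1130
  candidates: C₊=(1.2227,6.9009) cross=63.218; C₋=(5.2260,-8.8234) cross=-63.218
  mode - wants cross < 0 → take C=(5.2260,-8.8234) (cross=-63.218)
ex = (C−B)/|BC| = (0.6419,-0.7668); ey = (0.7668,0.6419)
P = B + 3.20·ex + -1.99·ey = (-0.0230,-5.6536)

-0.02 -5.65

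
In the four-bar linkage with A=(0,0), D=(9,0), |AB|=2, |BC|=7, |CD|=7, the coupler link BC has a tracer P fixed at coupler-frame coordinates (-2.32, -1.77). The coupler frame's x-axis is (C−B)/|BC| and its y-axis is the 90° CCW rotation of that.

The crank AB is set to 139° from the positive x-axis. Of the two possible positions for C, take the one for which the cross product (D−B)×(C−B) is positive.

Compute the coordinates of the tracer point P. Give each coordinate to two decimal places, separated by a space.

-2.46 -1.45

A=(0,0), D=(9.00,0)
B = A + 2.00·(cos139°, sin139°) = (-1.5094, 1.3121)
|BD| = 10.5910
circle(B,7.00) ∩ circle(D,7.00): a=5.2955, h=4.5779
  candidates: C₊=(4.3125,5.1987) cross=48.485; C₋=(3.1781,-3.8866) cross=-48.485
  mode + wants cross > 0 → take C=(4.3125,5.1987) (cross=48.485)
ex = (C−B)/|BC| = (0.8317,0.5552); ey = (-0.5552,0.8317)
P = B + -2.32·ex + -1.77·ey = (-2.4562,-1.4481)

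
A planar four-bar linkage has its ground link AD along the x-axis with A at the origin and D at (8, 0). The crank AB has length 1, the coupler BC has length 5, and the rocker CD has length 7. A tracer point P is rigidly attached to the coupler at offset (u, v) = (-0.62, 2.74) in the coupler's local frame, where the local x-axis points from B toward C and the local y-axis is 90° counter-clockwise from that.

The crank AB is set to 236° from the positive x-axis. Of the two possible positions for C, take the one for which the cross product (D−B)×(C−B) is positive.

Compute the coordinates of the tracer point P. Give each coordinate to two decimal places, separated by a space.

A=(0,0), D=(8.00,0)
B = A + 1.00·(cos236°, sin236°) = (-0.5592, -0.8290)
|BD| = 8.5992
circle(B,5.00) ∩ circle(D,7.00): a=2.9042, h=4.0701
  candidates: C₊=(1.9390,3.5021) cross=35.000; C₋=(2.7238,-4.6002) cross=-35.000
  mode + wants cross > 0 → take C=(1.9390,3.5021) (cross=35.000)
ex = (C−B)/|BC| = (0.4996,0.8662); ey = (-0.8662,0.4996)
P = B + -0.62·ex + 2.74·ey = (-3.2424,0.0029)

-3.24 0.00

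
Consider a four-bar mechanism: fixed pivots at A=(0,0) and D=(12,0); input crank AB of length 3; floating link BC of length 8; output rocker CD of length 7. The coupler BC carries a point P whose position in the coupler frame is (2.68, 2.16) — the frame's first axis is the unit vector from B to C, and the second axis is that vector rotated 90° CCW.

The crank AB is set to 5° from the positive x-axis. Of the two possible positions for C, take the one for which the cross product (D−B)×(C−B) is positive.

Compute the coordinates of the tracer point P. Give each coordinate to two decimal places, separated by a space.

3.27 3.69

A=(0,0), D=(12.00,0)
B = A + 3.00·(cos5°, sin5°) = (2.9886, 0.2615)
|BD| = 9.0152
circle(B,8.00) ∩ circle(D,7.00): a=5.3395, h=5.9573
  candidates: C₊=(8.4986,6.0614) cross=53.706; C₋=(8.1531,-5.8482) cross=-53.706
  mode + wants cross > 0 → take C=(8.4986,6.0614) (cross=53.706)
ex = (C−B)/|BC| = (0.6888,0.7250); ey = (-0.7250,0.6888)
P = B + 2.68·ex + 2.16·ey = (3.2685,3.6922)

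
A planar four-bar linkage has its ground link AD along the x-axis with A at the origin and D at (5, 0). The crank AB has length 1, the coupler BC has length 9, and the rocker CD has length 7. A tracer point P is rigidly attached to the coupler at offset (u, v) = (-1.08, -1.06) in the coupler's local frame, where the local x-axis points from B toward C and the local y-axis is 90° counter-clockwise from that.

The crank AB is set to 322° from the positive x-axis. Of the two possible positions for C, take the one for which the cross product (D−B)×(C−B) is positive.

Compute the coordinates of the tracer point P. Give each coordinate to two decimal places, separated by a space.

A=(0,0), D=(5.00,0)
B = A + 1.00·(cos322°, sin322°) = (0.7880, -0.6157)
|BD| = 4.2567
circle(B,9.00) ∩ circle(D,7.00): a=5.8871, h=6.8075
  candidates: C₊=(5.6286,6.9717) cross=28.978; C₋=(7.5978,-6.5001) cross=-28.978
  mode + wants cross > 0 → take C=(5.6286,6.9717) (cross=28.978)
ex = (C−B)/|BC| = (0.5378,0.8430); ey = (-0.8430,0.5378)
P = B + -1.08·ex + -1.06·ey = (1.1008,-2.0963)

1.10 -2.10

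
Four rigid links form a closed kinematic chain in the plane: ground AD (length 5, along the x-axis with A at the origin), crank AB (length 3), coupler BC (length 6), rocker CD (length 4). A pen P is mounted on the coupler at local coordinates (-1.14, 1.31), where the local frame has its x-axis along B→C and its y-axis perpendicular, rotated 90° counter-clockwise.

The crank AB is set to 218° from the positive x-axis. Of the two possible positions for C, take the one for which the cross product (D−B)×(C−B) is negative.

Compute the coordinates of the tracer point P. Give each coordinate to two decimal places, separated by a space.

A=(0,0), D=(5.00,0)
B = A + 3.00·(cos218°, sin218°) = (-2.3640, -1.8470)
|BD| = 7.5921
circle(B,6.00) ∩ circle(D,4.00): a=5.1132, h=3.1393
  candidates: C₊=(1.8319,2.4419) cross=23.834; C₋=(3.3593,-3.6480) cross=-23.834
  mode - wants cross < 0 → take C=(3.3593,-3.6480) (cross=-23.834)
ex = (C−B)/|BC| = (0.9539,-0.3002); ey = (0.3002,0.9539)
P = B + -1.14·ex + 1.31·ey = (-3.0582,-0.2552)

-3.06 -0.26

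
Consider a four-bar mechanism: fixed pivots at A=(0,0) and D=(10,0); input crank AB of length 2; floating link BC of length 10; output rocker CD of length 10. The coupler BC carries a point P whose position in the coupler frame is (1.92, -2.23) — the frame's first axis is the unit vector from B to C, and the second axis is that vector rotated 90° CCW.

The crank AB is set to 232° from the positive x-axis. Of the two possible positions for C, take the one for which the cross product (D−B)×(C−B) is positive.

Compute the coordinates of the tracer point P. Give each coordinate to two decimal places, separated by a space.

1.62 -0.86

A=(0,0), D=(10.00,0)
B = A + 2.00·(cos232°, sin232°) = (-1.2313, -1.5760)
|BD| = 11.3414
circle(B,10.00) ∩ circle(D,10.00): a=5.6707, h=8.2367
  candidates: C₊=(3.2397,7.3688) cross=93.415; C₋=(5.5289,-8.9448) cross=-93.415
  mode + wants cross > 0 → take C=(3.2397,7.3688) (cross=93.415)
ex = (C−B)/|BC| = (0.4471,0.8945); ey = (-0.8945,0.4471)
P = B + 1.92·ex + -2.23·ey = (1.6218,-0.8557)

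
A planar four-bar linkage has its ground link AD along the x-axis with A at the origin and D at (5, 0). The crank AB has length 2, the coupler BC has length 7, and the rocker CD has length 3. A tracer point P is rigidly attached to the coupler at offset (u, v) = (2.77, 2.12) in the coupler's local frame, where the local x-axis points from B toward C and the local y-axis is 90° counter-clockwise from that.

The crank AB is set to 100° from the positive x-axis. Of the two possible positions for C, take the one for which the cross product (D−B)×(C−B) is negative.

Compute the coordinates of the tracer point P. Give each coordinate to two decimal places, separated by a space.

3.11 1.51

A=(0,0), D=(5.00,0)
B = A + 2.00·(cos100°, sin100°) = (-0.3473, 1.9696)
|BD| = 5.6985
circle(B,7.00) ∩ circle(D,3.00): a=6.3589, h=2.9264
  candidates: C₊=(6.6312,2.5178) cross=16.676; C₋=(4.6083,-2.9743) cross=-16.676
  mode - wants cross < 0 → take C=(4.6083,-2.9743) (cross=-16.676)
ex = (C−B)/|BC| = (0.7079,-0.7063); ey = (0.7063,0.7079)
P = B + 2.77·ex + 2.12·ey = (3.1110,1.5141)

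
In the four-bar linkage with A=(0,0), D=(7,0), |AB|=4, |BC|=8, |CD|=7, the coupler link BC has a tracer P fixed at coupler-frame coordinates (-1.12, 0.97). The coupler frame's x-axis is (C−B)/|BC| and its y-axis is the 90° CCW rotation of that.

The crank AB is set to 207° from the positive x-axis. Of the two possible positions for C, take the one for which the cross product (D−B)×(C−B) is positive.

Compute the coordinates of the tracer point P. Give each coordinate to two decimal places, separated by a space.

-5.02 -2.06

A=(0,0), D=(7.00,0)
B = A + 4.00·(cos207°, sin207°) = (-3.5640, -1.8160)
|BD| = 10.7190
circle(B,8.00) ∩ circle(D,7.00): a=6.0592, h=5.2236
  candidates: C₊=(1.5226,4.3587) cross=55.992; C₋=(3.2925,-5.9376) cross=-55.992
  mode + wants cross > 0 → take C=(1.5226,4.3587) (cross=55.992)
ex = (C−B)/|BC| = (0.6358,0.7718); ey = (-0.7718,0.6358)
P = B + -1.12·ex + 0.97·ey = (-5.0248,-2.0637)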